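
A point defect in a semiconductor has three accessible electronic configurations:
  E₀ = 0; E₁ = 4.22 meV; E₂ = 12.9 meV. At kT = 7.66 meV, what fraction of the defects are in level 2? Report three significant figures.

Eᵢ/kT = 0, 0.55091, 1.6841.
Z = Σ e^(−Eᵢ/kT) = e^(−0) + e^(−0.55091) + e^(−1.6841) = 1.0000 + 0.57643 + 0.18561 = 1.7620.
P₂ = e^(−E₂/kT) / Z = 0.18561/1.7620 = 0.105.

0.105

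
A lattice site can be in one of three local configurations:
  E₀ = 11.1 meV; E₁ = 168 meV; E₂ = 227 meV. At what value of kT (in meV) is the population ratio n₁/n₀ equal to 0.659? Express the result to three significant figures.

376 meV

n₁/n₀ = exp[−(E₁−E₀)/kT] = 0.659.
⇒ (E₁−E₀)/kT = ln(1/0.659) = ln(1.5175) = 0.41706.
kT = 156.9 meV / 0.41706 = 376 meV.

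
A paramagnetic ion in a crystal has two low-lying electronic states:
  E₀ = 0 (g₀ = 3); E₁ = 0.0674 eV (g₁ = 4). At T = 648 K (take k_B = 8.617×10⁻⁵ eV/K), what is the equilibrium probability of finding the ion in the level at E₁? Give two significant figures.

k_BT = 8.617×10⁻⁵ × 648 K = 0.05584 eV.
Eᵢ/kT = 0, 1.207.
Z = Σ gᵢe^(−Eᵢ/kT) = 3·e^(−0) + 4·e^(−1.207) = 3.000 + 1.196 = 4.196.
P₁ = g₁ e^(−E₁/kT) / Z = 1.196/4.196 = 0.29.

0.29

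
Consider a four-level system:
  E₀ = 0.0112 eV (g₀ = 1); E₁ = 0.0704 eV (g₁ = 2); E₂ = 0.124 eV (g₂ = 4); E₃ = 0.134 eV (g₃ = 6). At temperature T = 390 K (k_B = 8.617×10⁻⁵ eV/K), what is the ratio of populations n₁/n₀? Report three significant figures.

k_BT = 8.617×10⁻⁵ × 390 K = 0.033606 eV.
n₁/n₀ = (g₁/g₀) exp[−(E₁−E₀)/kT] = (2/1) × exp(−(0.0592 eV)/(0.033606 eV)) = (2/1) × exp(-1.7616) = 0.344.

0.344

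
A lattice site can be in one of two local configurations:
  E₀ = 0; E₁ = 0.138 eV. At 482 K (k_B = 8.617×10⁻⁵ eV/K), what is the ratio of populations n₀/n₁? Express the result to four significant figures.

27.73

k_BT = 8.617×10⁻⁵ × 482 K = 0.0415339 eV.
n₀/n₁ = exp[−(E₀−E₁)/kT] = exp(−(-0.138 eV)/(0.0415339 eV)) = exp(3.32259) = 27.73.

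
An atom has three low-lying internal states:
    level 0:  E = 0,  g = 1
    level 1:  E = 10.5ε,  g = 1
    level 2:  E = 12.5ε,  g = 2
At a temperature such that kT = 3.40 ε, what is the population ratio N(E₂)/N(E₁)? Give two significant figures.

1.1

n₂/n₁ = (g₂/g₁) exp[−(E₂−E₁)/kT] = (2/1) × exp(−(2.0ε)/(3.40ε)) = (2/1) × exp(-0.5882) = 1.1.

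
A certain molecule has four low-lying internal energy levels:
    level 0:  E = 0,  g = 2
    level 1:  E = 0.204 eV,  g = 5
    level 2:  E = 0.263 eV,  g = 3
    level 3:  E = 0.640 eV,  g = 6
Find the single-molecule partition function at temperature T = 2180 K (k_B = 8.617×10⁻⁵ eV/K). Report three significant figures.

k_BT = 8.617×10⁻⁵ × 2180 K = 0.18785 eV.
Eᵢ/kT = 0, 1.0860, 1.4001, 3.4070.
Z = Σ gᵢe^(−Eᵢ/kT) = 2·e^(−0) + 5·e^(−1.0860) + 3·e^(−1.4001) + 6·e^(−3.4070) = 2.0000 + 1.6878 + 0.73972 + 0.19884 = 4.6264.

Z = 4.63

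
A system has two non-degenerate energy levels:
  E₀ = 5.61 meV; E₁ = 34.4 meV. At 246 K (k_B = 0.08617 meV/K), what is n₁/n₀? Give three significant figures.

0.257

k_BT = 0.08617 × 246 K = 21.198 meV.
n₁/n₀ = exp[−(E₁−E₀)/kT] = exp(−(28.79 meV)/(21.198 meV)) = exp(-1.3581) = 0.257.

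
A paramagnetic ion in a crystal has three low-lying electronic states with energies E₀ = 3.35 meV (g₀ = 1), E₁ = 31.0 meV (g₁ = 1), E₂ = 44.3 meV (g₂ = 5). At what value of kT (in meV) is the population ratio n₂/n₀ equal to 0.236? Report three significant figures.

n₂/n₀ = (g₂/g₀) exp[−(E₂−E₀)/kT] = 0.236.
⇒ (E₂−E₀)/kT = ln((5/1)/0.236) = ln(21.186) = 3.0533.
kT = 40.95 meV / 3.0533 = 13.4 meV.

13.4 meV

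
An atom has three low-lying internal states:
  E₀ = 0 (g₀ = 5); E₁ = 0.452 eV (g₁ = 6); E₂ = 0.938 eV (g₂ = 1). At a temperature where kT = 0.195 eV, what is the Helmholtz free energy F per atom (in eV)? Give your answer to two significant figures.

-0.34 eV

Eᵢ/kT = 0, 2.318, 4.810.
Z = Σ gᵢe^(−Eᵢ/kT) = 5·e^(−0) + 6·e^(−2.318) + 1·e^(−4.810) = 5.000 + 0.5908 + 0.008148 = 5.599.
F = −kT ln Z = −0.195 × ln(5.599) = −0.195 × 1.723 = -0.34 eV.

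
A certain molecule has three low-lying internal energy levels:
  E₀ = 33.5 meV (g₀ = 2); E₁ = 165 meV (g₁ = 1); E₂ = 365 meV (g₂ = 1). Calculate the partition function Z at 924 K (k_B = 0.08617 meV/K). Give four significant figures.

Z = 1.449

k_BT = 0.08617 × 924 K = 79.6211 meV.
Eᵢ/kT = 0.420743, 2.07232, 4.58421.
Z = Σ gᵢe^(−Eᵢ/kT) = 2·e^(−0.420743) + 1·e^(−2.07232) + 1·e^(−4.58421) = 1.31312 + 0.125893 + 0.0102118 = 1.44922.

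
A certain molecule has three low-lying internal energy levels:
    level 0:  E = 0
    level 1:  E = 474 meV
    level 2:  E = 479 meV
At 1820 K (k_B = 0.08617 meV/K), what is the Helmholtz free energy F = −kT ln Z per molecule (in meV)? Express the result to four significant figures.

k_BT = 0.08617 × 1820 K = 156.829 meV.
Eᵢ/kT = 0, 3.02240, 3.05428.
Z = Σ e^(−Eᵢ/kT) = e^(−0) + e^(−3.02240) + e^(−3.05428) = 1.00000 + 0.0486842 + 0.0471567 = 1.09584.
F = −kT ln Z = −156.829 × ln(1.09584) = −156.829 × 0.0915212 = -14.35 meV.

-14.35 meV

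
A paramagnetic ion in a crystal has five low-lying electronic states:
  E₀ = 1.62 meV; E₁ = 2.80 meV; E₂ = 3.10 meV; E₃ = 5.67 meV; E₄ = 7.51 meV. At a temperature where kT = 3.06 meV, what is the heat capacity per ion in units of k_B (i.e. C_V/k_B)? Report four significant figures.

Eᵢ/kT = 0.529412, 0.915033, 1.01307, 1.85294, 2.45425.
Z = Σ e^(−Eᵢ/kT) = e^(−0.529412) + e^(−0.915033) + e^(−1.01307) + e^(−1.85294) + e^(−2.45425) = 0.588951 + 0.400503 + 0.363103 + 0.156776 + 0.0859276 = 1.59526.
⟨E⟩ = 2.96840 meV, ⟨E²⟩ = 11.3220 meV².
C_V/k_B = (⟨E²⟩ − ⟨E⟩²)/(kT)² = (11.3220 − 8.81140)/9.36360 = 0.2681.

0.2681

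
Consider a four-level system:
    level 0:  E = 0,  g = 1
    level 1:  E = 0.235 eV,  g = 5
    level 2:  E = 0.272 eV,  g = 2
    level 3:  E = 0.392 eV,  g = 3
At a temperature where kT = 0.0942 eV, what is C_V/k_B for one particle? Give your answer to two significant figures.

Eᵢ/kT = 0, 2.495, 2.887, 4.161.
Z = Σ gᵢe^(−Eᵢ/kT) = 1·e^(−0) + 5·e^(−2.495) + 2·e^(−2.887) + 3·e^(−4.161) = 1.000 + 0.4125 + 0.1115 + 0.04678 = 1.571.
⟨E⟩ = 0.09268 eV, ⟨E²⟩ = 0.02433 eV².
C_V/k_B = (⟨E²⟩ − ⟨E⟩²)/(kT)² = (0.02433 − 0.008590)/0.008874 = 1.8.

1.8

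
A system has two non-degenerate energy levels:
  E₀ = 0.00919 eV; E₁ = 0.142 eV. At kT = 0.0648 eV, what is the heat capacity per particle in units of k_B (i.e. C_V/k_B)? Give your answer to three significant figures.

0.425

Eᵢ/kT = 0.14182, 2.1914.
Z = Σ e^(−Eᵢ/kT) = e^(−0.14182) + e^(−2.1914) = 0.86778 + 0.11176 = 0.97954.
⟨E⟩ = 0.024343 eV, ⟨E²⟩ = 0.0023754 eV².
C_V/k_B = (⟨E²⟩ − ⟨E⟩²)/(kT)² = (0.0023754 − 0.00059258)/0.0041990 = 0.425.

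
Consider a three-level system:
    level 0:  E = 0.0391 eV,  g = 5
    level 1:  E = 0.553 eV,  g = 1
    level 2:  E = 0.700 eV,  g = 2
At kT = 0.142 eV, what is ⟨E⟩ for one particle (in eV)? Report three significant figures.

Eᵢ/kT = 0.27535, 3.8944, 4.9296.
Z = Σ gᵢe^(−Eᵢ/kT) = 5·e^(−0.27535) + 1·e^(−3.8944) + 2·e^(−4.9296) = 3.7965 + 0.020356 + 0.014459 = 3.8313.
⟨E⟩ = Σ Eᵢ gᵢe^(−Eᵢ/kT) / Z = (0.0391·3.7965 + 0.553·0.020356 + 0.700·0.014459) / 3.8313 = 0.0443 eV.

0.0443 eV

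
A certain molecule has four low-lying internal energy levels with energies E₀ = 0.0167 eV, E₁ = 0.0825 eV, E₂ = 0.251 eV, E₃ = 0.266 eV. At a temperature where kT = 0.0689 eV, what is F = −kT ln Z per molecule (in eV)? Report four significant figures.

-0.008662 eV

Eᵢ/kT = 0.242380, 1.19739, 3.64296, 3.86067.
Z = Σ e^(−Eᵢ/kT) = e^(−0.242380) + e^(−1.19739) + e^(−3.64296) + e^(−3.86067) = 0.784758 + 0.301981 + 0.0261748 + 0.0210539 = 1.13397.
F = −kT ln Z = −0.0689 × ln(1.13397) = −0.0689 × 0.125725 = -0.008662 eV.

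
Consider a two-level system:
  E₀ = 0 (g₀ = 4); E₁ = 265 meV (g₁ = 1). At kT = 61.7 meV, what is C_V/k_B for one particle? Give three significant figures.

0.0625

Eᵢ/kT = 0, 4.2950.
Z = Σ gᵢe^(−Eᵢ/kT) = 4·e^(−0) + 1·e^(−4.2950) = 4.0000 + 0.013637 = 4.0136.
⟨E⟩ = 0.90039 meV, ⟨E²⟩ = 238.60 meV².
C_V/k_B = (⟨E²⟩ − ⟨E⟩²)/(kT)² = (238.60 − 0.81070)/3806.9 = 0.0625.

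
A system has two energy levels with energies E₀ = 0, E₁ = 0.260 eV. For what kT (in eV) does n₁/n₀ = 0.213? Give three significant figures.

0.168 eV

n₁/n₀ = exp[−(E₁−E₀)/kT] = 0.213.
⇒ (E₁−E₀)/kT = ln(1/0.213) = ln(4.6948) = 1.5465.
kT = 0.260 eV / 1.5465 = 0.168 eV.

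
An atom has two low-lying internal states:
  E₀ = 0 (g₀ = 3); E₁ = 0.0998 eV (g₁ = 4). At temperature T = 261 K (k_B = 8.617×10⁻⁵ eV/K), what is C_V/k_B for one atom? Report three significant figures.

k_BT = 8.617×10⁻⁵ × 261 K = 0.022490 eV.
Eᵢ/kT = 0, 4.4375.
Z = Σ gᵢe^(−Eᵢ/kT) = 3·e^(−0) + 4·e^(−4.4375) = 3.0000 + 0.047302 = 3.0473.
⟨E⟩ = 0.0015492 eV, ⟨E²⟩ = 0.00015461 eV².
C_V/k_B = (⟨E²⟩ − ⟨E⟩²)/(kT)² = (0.00015461 − 0.0000024000)/0.00050580 = 0.301.

0.301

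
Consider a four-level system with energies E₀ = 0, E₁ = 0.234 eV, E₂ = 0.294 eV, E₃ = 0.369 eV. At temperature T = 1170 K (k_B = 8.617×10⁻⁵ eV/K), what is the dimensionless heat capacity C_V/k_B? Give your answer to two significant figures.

0.97

k_BT = 8.617×10⁻⁵ × 1170 K = 0.1008 eV.
Eᵢ/kT = 0, 2.321, 2.917, 3.661.
Z = Σ e^(−Eᵢ/kT) = e^(−0) + e^(−2.321) + e^(−2.917) + e^(−3.661) = 1.000 + 0.09818 + 0.05410 + 0.02571 = 1.178.
⟨E⟩ = 0.04106 eV, ⟨E²⟩ = 0.01150 eV².
C_V/k_B = (⟨E²⟩ − ⟨E⟩²)/(kT)² = (0.01150 − 0.001686)/0.01016 = 0.97.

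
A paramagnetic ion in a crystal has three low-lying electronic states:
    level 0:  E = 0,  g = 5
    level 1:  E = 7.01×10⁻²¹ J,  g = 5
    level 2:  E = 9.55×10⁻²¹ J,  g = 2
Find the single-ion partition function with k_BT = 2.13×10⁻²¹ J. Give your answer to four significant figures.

Z = 5.209

Eᵢ/kT = 0, 3.29108, 4.48357.
Z = Σ gᵢe^(−Eᵢ/kT) = 5·e^(−0) + 5·e^(−3.29108) + 2·e^(−4.48357) = 5.00000 + 0.186068 + 0.0225861 = 5.20865.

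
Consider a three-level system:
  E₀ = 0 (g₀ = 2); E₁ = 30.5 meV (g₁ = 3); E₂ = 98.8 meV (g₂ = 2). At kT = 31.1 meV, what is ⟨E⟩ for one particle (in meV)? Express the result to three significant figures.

13.3 meV

Eᵢ/kT = 0, 0.98071, 3.1768.
Z = Σ gᵢe^(−Eᵢ/kT) = 2·e^(−0) + 3·e^(−0.98071) + 2·e^(−3.1768) = 2.0000 + 1.1251 + 0.083438 = 3.2085.
⟨E⟩ = Σ Eᵢ gᵢe^(−Eᵢ/kT) / Z = (0·2.0000 + 30.5·1.1251 + 98.8·0.083438) / 3.2085 = 13.3 meV.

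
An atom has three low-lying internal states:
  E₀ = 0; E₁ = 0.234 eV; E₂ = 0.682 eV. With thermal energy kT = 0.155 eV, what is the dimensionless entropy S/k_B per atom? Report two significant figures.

0.52

Eᵢ/kT = 0, 1.510, 4.400.
Z = Σ e^(−Eᵢ/kT) = e^(−0) + e^(−1.510) + e^(−4.400) = 1.000 + 0.2209 + 0.01228 = 1.233.
⟨E⟩ = Σ EᵢPᵢ = 0.04871 eV.
S/k_B = ln Z + ⟨E⟩/kT = ln(1.233) + 0.04871/0.155 = 0.2095 + 0.3143 = 0.52.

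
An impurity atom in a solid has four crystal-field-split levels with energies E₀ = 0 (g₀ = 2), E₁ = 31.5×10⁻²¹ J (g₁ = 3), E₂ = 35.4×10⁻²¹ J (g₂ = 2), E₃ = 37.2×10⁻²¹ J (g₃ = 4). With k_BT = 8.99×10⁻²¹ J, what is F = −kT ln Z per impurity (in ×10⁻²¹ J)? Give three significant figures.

Eᵢ/kT = 0, 3.5039, 3.9377, 4.1379.
Z = Σ gᵢe^(−Eᵢ/kT) = 2·e^(−0) + 3·e^(−3.5039) + 2·e^(−3.9377) + 4·e^(−4.1379) = 2.0000 + 0.090240 + 0.038986 + 0.063825 = 2.1931.
F = −kT ln Z = −8.99 × ln(2.1931) = −8.99 × 0.78532 = -7.06 ×10⁻²¹ J.

-7.06 ×10⁻²¹ J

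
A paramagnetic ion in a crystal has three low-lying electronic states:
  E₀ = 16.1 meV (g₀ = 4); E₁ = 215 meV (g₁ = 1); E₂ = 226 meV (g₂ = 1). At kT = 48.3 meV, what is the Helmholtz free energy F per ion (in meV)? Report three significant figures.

Eᵢ/kT = 0.33333, 4.4513, 4.6791.
Z = Σ gᵢe^(−Eᵢ/kT) = 4·e^(−0.33333) + 1·e^(−4.4513) + 1·e^(−4.6791) = 2.8661 + 0.011663 + 0.0092874 = 2.8871.
F = −kT ln Z = −48.3 × ln(2.8871) = −48.3 × 1.0603 = -51.2 meV.

-51.2 meV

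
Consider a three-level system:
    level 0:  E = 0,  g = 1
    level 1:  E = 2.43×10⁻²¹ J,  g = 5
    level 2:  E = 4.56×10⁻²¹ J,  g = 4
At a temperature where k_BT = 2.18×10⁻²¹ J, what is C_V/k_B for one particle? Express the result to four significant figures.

Eᵢ/kT = 0, 1.11468, 2.09174.
Z = Σ gᵢe^(−Eᵢ/kT) = 1·e^(−0) + 5·e^(−1.11468) + 4·e^(−2.09174) = 1.00000 + 1.64010 + 0.493888 = 3.13399.
⟨E⟩ = 1.99030, ⟨E²⟩ = 6.36707.
C_V/k_B = (⟨E²⟩ − ⟨E⟩²)/(kT)² = (6.36707 − 3.96129)/4.75240 = 0.5062.

0.5062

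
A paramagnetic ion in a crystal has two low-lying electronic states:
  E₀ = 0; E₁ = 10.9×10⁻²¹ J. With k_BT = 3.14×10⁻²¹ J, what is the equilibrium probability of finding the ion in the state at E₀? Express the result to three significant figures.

Eᵢ/kT = 0, 3.4713.
Z = Σ e^(−Eᵢ/kT) = e^(−0) + e^(−3.4713) = 1.0000 + 0.031077 = 1.0311.
P₀ = e^(−E₀/kT) / Z = 1.0000/1.0311 = 0.970.

0.970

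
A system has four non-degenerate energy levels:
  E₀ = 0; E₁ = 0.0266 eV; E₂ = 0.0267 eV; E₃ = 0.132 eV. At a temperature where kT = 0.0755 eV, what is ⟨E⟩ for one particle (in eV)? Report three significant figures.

Eᵢ/kT = 0, 0.35232, 0.35364, 1.7483.
Z = Σ e^(−Eᵢ/kT) = e^(−0) + e^(−0.35232) + e^(−0.35364) + e^(−1.7483) = 1.0000 + 0.70306 + 0.70213 + 0.17407 = 2.5793.
⟨E⟩ = Σ Eᵢ e^(−Eᵢ/kT) / Z = (0·1.0000 + 0.0266·0.70306 + 0.0267·0.70213 + 0.132·0.17407) / 2.5793 = 0.0234 eV.

0.0234 eV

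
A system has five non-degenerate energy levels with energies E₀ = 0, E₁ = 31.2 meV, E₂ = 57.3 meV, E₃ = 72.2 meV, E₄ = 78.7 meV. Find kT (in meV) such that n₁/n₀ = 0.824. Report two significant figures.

160 meV

n₁/n₀ = exp[−(E₁−E₀)/kT] = 0.824.
⇒ (E₁−E₀)/kT = ln(1/0.824) = ln(1.214) = 0.1939.
kT = 31.2 meV / 0.1939 = 160 meV.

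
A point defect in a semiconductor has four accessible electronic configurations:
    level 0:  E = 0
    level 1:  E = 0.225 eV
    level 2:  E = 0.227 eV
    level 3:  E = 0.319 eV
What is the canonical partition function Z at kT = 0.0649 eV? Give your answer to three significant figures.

Eᵢ/kT = 0, 3.4669, 3.4977, 4.9153.
Z = Σ e^(−Eᵢ/kT) = e^(−0) + e^(−3.4669) + e^(−3.4977) + e^(−4.9153) = 1.0000 + 0.031214 + 0.030267 + 0.0073335 = 1.0688.

Z = 1.07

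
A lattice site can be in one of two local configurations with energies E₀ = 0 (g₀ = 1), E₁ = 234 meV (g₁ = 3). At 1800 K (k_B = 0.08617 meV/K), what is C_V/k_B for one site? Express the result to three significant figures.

k_BT = 0.08617 × 1800 K = 155.11 meV.
Eᵢ/kT = 0, 1.5086.
Z = Σ gᵢe^(−Eᵢ/kT) = 1·e^(−0) + 3·e^(−1.5086) = 1.0000 + 0.66366 = 1.6637.
⟨E⟩ = 93.344 meV, ⟨E²⟩ = 21842 meV².
C_V/k_B = (⟨E²⟩ − ⟨E⟩²)/(kT)² = (21842 − 8713.1)/24059 = 0.546.

0.546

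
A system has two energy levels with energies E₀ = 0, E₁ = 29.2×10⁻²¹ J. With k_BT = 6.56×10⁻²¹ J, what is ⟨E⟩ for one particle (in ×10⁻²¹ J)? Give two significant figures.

Eᵢ/kT = 0, 4.451.
Z = Σ e^(−Eᵢ/kT) = e^(−0) + e^(−4.451) = 1.000 + 0.01167 = 1.012.
⟨E⟩ = Σ Eᵢ e^(−Eᵢ/kT) / Z = (0·1.000 + 29.2·0.01167) / 1.012 = 0.34 ×10⁻²¹ J.

0.34 ×10⁻²¹ J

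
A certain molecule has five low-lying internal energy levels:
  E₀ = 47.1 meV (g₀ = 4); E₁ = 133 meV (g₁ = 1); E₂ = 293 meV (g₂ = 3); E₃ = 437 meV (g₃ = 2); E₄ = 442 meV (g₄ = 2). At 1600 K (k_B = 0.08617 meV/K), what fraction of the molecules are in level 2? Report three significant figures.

0.0956

k_BT = 0.08617 × 1600 K = 137.87 meV.
Eᵢ/kT = 0.34163, 0.96468, 2.1252, 3.1697, 3.2059.
Z = Σ gᵢe^(−Eᵢ/kT) = 4·e^(−0.34163) + 1·e^(−0.96468) + 3·e^(−2.1252) + 2·e^(−3.1697) + 2·e^(−3.2059) = 2.8424 + 0.38111 + 0.35823 + 0.084032 + 0.081045 = 3.7468.
P₂ = g₂ e^(−E₂/kT) / Z = 0.35823/3.7468 = 0.0956.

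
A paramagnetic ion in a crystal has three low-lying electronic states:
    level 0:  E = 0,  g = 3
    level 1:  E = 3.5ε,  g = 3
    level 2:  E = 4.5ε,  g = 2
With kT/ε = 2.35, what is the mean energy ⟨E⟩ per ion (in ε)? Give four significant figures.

0.9302 ε

Eᵢ/kT = 0, 1.48936, 1.91489.
Z = Σ gᵢe^(−Eᵢ/kT) = 3·e^(−0) + 3·e^(−1.48936) + 2·e^(−1.91489) = 3.00000 + 0.676551 + 0.294716 = 3.97127.
⟨E⟩ = Σ Eᵢ gᵢe^(−Eᵢ/kT) / Z = (0·3.00000 + 3.5·0.676551 + 4.5·0.294716) / 3.97127 = 0.9302 ε.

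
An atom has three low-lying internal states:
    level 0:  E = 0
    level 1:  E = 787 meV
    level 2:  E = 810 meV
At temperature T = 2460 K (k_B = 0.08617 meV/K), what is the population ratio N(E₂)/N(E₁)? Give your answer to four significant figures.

0.8972

k_BT = 0.08617 × 2460 K = 211.978 meV.
n₂/n₁ = exp[−(E₂−E₁)/kT] = exp(−(23 meV)/(211.978 meV)) = exp(-0.108502) = 0.8972.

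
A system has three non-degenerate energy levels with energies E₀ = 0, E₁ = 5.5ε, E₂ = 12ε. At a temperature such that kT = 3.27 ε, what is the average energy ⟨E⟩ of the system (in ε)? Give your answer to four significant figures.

Eᵢ/kT = 0, 1.68196, 3.66972.
Z = Σ e^(−Eᵢ/kT) = e^(−0) + e^(−1.68196) + e^(−3.66972) = 1.00000 + 0.186009 + 0.0254836 = 1.21149.
⟨E⟩ = Σ Eᵢ e^(−Eᵢ/kT) / Z = (0·1.00000 + 5.5·0.186009 + 12·0.0254836) / 1.21149 = 1.097 ε.

1.097 ε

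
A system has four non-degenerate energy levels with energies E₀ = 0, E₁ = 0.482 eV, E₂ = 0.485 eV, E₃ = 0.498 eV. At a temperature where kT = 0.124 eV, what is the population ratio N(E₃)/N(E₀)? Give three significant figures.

0.0180

n₃/n₀ = exp[−(E₃−E₀)/kT] = exp(−(0.498 eV)/(0.124 eV)) = exp(-4.0161) = 0.0180.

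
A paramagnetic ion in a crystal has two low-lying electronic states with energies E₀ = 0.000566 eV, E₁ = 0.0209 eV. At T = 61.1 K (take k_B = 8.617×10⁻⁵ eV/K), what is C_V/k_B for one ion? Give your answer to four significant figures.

k_BT = 8.617×10⁻⁵ × 61.1 K = 0.00526499 eV.
Eᵢ/kT = 0.107503, 3.96962.
Z = Σ e^(−Eᵢ/kT) = e^(−0.107503) + e^(−3.96962) = 0.898074 + 0.0188806 = 0.916955.
⟨E⟩ = 0.000984688 eV, ⟨E²⟩ = 0.00000930791 eV².
C_V/k_B = (⟨E²⟩ − ⟨E⟩²)/(kT)² = (0.00000930791 − 0.000000969610)/0.0000277201 = 0.3008.

0.3008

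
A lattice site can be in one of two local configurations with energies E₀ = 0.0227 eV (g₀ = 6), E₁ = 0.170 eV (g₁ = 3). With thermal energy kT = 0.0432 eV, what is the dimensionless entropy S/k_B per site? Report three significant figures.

Eᵢ/kT = 0.52546, 3.9352.
Z = Σ gᵢe^(−Eᵢ/kT) = 6·e^(−0.52546) + 3·e^(−3.9352) = 3.5477 + 0.058625 = 3.6063.
⟨E⟩ = Σ EᵢPᵢ = 0.025095 eV.
S/k_B = ln Z + ⟨E⟩/kT = ln(3.6063) + 0.025095/0.0432 = 1.2827 + 0.58090 = 1.86.

1.86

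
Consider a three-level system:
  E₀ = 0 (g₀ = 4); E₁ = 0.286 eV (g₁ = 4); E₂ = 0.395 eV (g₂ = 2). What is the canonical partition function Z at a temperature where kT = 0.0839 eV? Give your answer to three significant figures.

Eᵢ/kT = 0, 3.4088, 4.7080.
Z = Σ gᵢe^(−Eᵢ/kT) = 4·e^(−0) + 4·e^(−3.4088) + 2·e^(−4.7080) = 4.0000 + 0.13232 + 0.018046 = 4.1504.

Z = 4.15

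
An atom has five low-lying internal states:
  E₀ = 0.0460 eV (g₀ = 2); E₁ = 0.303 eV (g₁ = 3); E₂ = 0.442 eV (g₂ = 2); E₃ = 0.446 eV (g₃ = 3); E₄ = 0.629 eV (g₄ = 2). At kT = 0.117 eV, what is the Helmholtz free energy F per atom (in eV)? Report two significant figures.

-0.062 eV

Eᵢ/kT = 0.3932, 2.590, 3.778, 3.812, 5.376.
Z = Σ gᵢe^(−Eᵢ/kT) = 2·e^(−0.3932) + 3·e^(−2.590) + 2·e^(−3.778) + 3·e^(−3.812) + 2·e^(−5.376) = 1.350 + 0.2251 + 0.04574 + 0.06631 + 0.009253 = 1.696.
F = −kT ln Z = −0.117 × ln(1.696) = −0.117 × 0.5283 = -0.062 eV.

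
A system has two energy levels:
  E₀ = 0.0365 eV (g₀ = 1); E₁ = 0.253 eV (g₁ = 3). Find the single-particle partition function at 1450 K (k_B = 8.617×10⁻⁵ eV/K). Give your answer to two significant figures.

Z = 1.1

k_BT = 8.617×10⁻⁵ × 1450 K = 0.1249 eV.
Eᵢ/kT = 0.2922, 2.026.
Z = Σ gᵢe^(−Eᵢ/kT) = 1·e^(−0.2922) + 3·e^(−2.026) = 0.7466 + 0.3956 = 1.142.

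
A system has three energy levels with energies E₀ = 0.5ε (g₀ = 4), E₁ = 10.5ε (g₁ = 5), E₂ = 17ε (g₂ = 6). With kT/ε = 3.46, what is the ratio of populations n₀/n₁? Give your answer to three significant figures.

14.4

n₀/n₁ = (g₀/g₁) exp[−(E₀−E₁)/kT] = (4/5) × exp(−(-10.0ε)/(3.46ε)) = (4/5) × exp(2.8902) = 14.4.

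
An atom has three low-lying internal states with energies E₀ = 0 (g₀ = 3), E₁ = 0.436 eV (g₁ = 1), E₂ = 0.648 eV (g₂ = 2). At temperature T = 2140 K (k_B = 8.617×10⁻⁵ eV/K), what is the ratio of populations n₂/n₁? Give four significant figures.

0.6335

k_BT = 8.617×10⁻⁵ × 2140 K = 0.184404 eV.
n₂/n₁ = (g₂/g₁) exp[−(E₂−E₁)/kT] = (2/1) × exp(−(0.212 eV)/(0.184404 eV)) = (2/1) × exp(-1.14965) = 0.6335.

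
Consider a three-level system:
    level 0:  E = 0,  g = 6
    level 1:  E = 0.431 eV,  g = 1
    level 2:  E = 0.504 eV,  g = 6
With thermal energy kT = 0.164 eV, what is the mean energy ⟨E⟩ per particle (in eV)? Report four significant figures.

Eᵢ/kT = 0, 2.62805, 3.07317.
Z = Σ gᵢe^(−Eᵢ/kT) = 6·e^(−0) + 1·e^(−2.62805) + 6·e^(−3.07317) = 6.00000 + 0.0722192 + 0.277645 = 6.34986.
⟨E⟩ = Σ Eᵢ gᵢe^(−Eᵢ/kT) / Z = (0·6.00000 + 0.431·0.0722192 + 0.504·0.277645) / 6.34986 = 0.02694 eV.

0.02694 eV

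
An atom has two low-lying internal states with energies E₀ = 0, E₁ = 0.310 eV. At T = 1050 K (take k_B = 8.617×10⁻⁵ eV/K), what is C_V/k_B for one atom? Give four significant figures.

k_BT = 8.617×10⁻⁵ × 1050 K = 0.0904785 eV.
Eᵢ/kT = 0, 3.42623.
Z = Σ e^(−Eᵢ/kT) = e^(−0) + e^(−3.42623) = 1.00000 + 0.0325093 = 1.03251.
⟨E⟩ = 0.00976057 eV, ⟨E²⟩ = 0.00302578 eV².
C_V/k_B = (⟨E²⟩ − ⟨E⟩²)/(kT)² = (0.00302578 − 0.0000952687)/0.00818636 = 0.3580.

0.3580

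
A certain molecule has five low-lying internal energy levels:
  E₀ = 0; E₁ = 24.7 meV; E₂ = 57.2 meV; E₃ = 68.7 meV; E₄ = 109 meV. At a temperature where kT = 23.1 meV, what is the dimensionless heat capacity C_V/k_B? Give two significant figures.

0.78

Eᵢ/kT = 0, 1.069, 2.476, 2.974, 4.719.
Z = Σ e^(−Eᵢ/kT) = e^(−0) + e^(−1.069) + e^(−2.476) + e^(−2.974) + e^(−4.719) = 1.000 + 0.3434 + 0.08408 + 0.05110 + 0.008924 = 1.488.
⟨E⟩ = 11.95 meV, ⟨E²⟩ = 559.0 meV².
C_V/k_B = (⟨E²⟩ − ⟨E⟩²)/(kT)² = (559.0 − 142.8)/533.6 = 0.78.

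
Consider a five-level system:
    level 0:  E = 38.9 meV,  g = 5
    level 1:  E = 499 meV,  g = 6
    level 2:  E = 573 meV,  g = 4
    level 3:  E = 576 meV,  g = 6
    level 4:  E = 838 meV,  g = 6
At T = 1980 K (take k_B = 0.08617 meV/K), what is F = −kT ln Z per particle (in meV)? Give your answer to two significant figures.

-260 meV

k_BT = 0.08617 × 1980 K = 170.6 meV.
Eᵢ/kT = 0.2280, 2.925, 3.359, 3.376, 4.912.
Z = Σ gᵢe^(−Eᵢ/kT) = 5·e^(−0.2280) + 6·e^(−2.925) + 4·e^(−3.359) + 6·e^(−3.376) + 6·e^(−4.912) = 3.981 + 0.3220 + 0.1391 + 0.2051 + 0.04415 = 4.691.
F = −kT ln Z = −170.6 × ln(4.691) = −170.6 × 1.546 = -260 meV.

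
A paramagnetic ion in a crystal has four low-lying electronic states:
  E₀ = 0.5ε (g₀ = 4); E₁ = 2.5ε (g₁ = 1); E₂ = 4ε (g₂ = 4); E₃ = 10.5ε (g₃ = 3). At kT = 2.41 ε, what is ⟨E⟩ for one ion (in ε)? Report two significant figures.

Eᵢ/kT = 0.2075, 1.037, 1.660, 4.357.
Z = Σ gᵢe^(−Eᵢ/kT) = 4·e^(−0.2075) + 1·e^(−1.037) + 4·e^(−1.660) + 3·e^(−4.357) = 3.250 + 0.3545 + 0.7606 + 0.03845 = 4.404.
⟨E⟩ = Σ Eᵢ gᵢe^(−Eᵢ/kT) / Z = (0.5·3.250 + 2.5·0.3545 + 4·0.7606 + 10.5·0.03845) / 4.404 = 1.4 ε.

1.4 ε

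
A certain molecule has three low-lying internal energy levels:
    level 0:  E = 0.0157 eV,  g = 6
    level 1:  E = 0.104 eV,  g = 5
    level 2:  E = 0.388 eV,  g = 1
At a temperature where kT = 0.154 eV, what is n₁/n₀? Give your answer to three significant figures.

n₁/n₀ = (g₁/g₀) exp[−(E₁−E₀)/kT] = (5/6) × exp(−(0.0883 eV)/(0.154 eV)) = (5/6) × exp(-0.57338) = 0.470.

0.470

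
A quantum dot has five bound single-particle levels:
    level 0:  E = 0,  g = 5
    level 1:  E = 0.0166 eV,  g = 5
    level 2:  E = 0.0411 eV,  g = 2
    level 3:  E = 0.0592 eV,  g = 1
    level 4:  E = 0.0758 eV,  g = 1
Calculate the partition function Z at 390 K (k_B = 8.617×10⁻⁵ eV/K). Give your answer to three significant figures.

k_BT = 8.617×10⁻⁵ × 390 K = 0.033606 eV.
Eᵢ/kT = 0, 0.49396, 1.2230, 1.7616, 2.2555.
Z = Σ gᵢe^(−Eᵢ/kT) = 5·e^(−0) + 5·e^(−0.49396) + 2·e^(−1.2230) + 1·e^(−1.7616) + 1·e^(−2.2555) = 5.0000 + 3.0510 + 0.58869 + 0.17177 + 0.10482 = 8.9163.

Z = 8.92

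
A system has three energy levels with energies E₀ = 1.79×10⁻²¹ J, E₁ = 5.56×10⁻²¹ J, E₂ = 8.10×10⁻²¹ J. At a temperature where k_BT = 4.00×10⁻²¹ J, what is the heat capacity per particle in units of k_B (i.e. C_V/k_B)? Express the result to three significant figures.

0.350

Eᵢ/kT = 0.44750, 1.3900, 2.0250.
Z = Σ e^(−Eᵢ/kT) = e^(−0.44750) + e^(−1.3900) + e^(−2.0250) = 0.63922 + 0.24908 + 0.13199 = 1.0203.
⟨E⟩ = 3.5266, ⟨E²⟩ = 18.042.
C_V/k_B = (⟨E²⟩ − ⟨E⟩²)/(kT)² = (18.042 − 12.437)/16.000 = 0.350.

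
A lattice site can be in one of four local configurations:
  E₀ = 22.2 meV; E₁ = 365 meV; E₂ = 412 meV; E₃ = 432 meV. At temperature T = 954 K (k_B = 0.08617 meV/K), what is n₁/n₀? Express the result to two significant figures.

k_BT = 0.08617 × 954 K = 82.21 meV.
n₁/n₀ = exp[−(E₁−E₀)/kT] = exp(−(342.8 meV)/(82.21 meV)) = exp(-4.170) = 0.015.

0.015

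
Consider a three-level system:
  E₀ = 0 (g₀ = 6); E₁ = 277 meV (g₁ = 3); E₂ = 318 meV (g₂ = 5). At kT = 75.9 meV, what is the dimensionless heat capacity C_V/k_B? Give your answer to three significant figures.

Eᵢ/kT = 0, 3.6495, 4.1897.
Z = Σ gᵢe^(−Eᵢ/kT) = 6·e^(−0) + 3·e^(−3.6495) + 5·e^(−4.1897) = 6.0000 + 0.078012 + 0.075754 = 6.1538.
⟨E⟩ = 7.4262 meV, ⟨E²⟩ = 2217.5 meV².
C_V/k_B = (⟨E²⟩ − ⟨E⟩²)/(kT)² = (2217.5 − 55.148)/5760.8 = 0.375.

0.375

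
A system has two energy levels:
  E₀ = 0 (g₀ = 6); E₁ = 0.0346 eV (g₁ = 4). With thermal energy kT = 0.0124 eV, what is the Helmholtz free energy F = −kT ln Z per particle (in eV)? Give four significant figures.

-0.02272 eV

Eᵢ/kT = 0, 2.79032.
Z = Σ gᵢe^(−Eᵢ/kT) = 6·e^(−0) + 4·e^(−2.79032) = 6.00000 + 0.245606 = 6.24561.
F = −kT ln Z = −0.0124 × ln(6.24561) = −0.0124 × 1.83188 = -0.02272 eV.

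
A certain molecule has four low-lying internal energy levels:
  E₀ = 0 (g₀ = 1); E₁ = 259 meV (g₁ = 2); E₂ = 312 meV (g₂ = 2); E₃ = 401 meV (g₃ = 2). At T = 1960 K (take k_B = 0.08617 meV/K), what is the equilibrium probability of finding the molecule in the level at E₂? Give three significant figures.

k_BT = 0.08617 × 1960 K = 168.89 meV.
Eᵢ/kT = 0, 1.5335, 1.8474, 2.3743.
Z = Σ gᵢe^(−Eᵢ/kT) = 1·e^(−0) + 2·e^(−1.5335) + 2·e^(−1.8474) + 2·e^(−2.3743) = 1.0000 + 0.43156 + 0.31529 + 0.18616 = 1.9330.
P₂ = g₂ e^(−E₂/kT) / Z = 0.31529/1.9330 = 0.163.

0.163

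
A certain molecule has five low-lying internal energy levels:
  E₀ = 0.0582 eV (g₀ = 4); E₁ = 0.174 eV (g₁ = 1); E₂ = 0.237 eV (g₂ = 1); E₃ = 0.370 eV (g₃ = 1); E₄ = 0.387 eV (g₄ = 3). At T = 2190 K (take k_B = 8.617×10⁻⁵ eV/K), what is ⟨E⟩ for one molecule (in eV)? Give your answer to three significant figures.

k_BT = 8.617×10⁻⁵ × 2190 K = 0.18871 eV.
Eᵢ/kT = 0.30841, 0.92205, 1.2559, 1.9607, 2.0508.
Z = Σ gᵢe^(−Eᵢ/kT) = 4·e^(−0.30841) + 1·e^(−0.92205) + 1·e^(−1.2559) + 1·e^(−1.9607) + 3·e^(−2.0508) = 2.9385 + 0.39770 + 0.28482 + 0.14076 + 0.38590 = 4.1477.
⟨E⟩ = Σ Eᵢ gᵢe^(−Eᵢ/kT) / Z = (0.0582·2.9385 + 0.174·0.39770 + 0.237·0.28482 + 0.370·0.14076 + 0.387·0.38590) / 4.1477 = 0.123 eV.

0.123 eV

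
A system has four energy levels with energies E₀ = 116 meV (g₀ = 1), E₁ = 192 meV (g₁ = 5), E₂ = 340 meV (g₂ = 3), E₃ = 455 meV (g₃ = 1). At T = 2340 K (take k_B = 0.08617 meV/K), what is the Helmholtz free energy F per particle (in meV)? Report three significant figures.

-232 meV

k_BT = 0.08617 × 2340 K = 201.64 meV.
Eᵢ/kT = 0.57528, 0.95219, 1.6862, 2.2565.
Z = Σ gᵢe^(−Eᵢ/kT) = 1·e^(−0.57528) + 5·e^(−0.95219) + 3·e^(−1.6862) + 1·e^(−2.2565) = 0.56255 + 1.9295 + 0.55567 + 0.10472 = 3.1524.
F = −kT ln Z = −201.64 × ln(3.1524) = −201.64 × 1.1482 = -232 meV.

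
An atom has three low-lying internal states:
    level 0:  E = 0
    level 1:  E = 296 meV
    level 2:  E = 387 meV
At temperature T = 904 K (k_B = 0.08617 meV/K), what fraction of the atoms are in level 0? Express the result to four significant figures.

0.9715

k_BT = 0.08617 × 904 K = 77.8977 meV.
Eᵢ/kT = 0, 3.79986, 4.96805.
Z = Σ e^(−Eᵢ/kT) = e^(−0) + e^(−3.79986) + e^(−4.96805) = 1.00000 + 0.0223739 + 0.00695670 = 1.02933.
P₀ = e^(−E₀/kT) / Z = 1.00000/1.02933 = 0.9715.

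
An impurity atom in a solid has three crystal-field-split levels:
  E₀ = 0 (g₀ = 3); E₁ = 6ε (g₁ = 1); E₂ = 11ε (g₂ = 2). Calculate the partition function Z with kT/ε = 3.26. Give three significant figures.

Z = 3.23

Eᵢ/kT = 0, 1.8405, 3.3742.
Z = Σ gᵢe^(−Eᵢ/kT) = 3·e^(−0) + 1·e^(−1.8405) + 2·e^(−3.3742) = 3.0000 + 0.15874 + 0.068491 = 3.2272.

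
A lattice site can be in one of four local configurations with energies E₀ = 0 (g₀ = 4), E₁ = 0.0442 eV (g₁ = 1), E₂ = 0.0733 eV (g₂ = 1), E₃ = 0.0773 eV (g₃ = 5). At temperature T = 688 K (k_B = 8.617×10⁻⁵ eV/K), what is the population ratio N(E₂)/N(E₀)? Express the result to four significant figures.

0.07261

k_BT = 8.617×10⁻⁵ × 688 K = 0.0592850 eV.
n₂/n₀ = (g₂/g₀) exp[−(E₂−E₀)/kT] = (1/4) × exp(−(0.0733 eV)/(0.0592850 eV)) = (1/4) × exp(-1.23640) = 0.07261.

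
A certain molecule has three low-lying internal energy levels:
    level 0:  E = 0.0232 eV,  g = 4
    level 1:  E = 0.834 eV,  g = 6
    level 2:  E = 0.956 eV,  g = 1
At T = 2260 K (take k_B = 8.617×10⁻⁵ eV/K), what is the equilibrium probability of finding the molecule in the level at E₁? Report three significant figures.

0.0228

k_BT = 8.617×10⁻⁵ × 2260 K = 0.19474 eV.
Eᵢ/kT = 0.11913, 4.2826, 4.9091.
Z = Σ gᵢe^(−Eᵢ/kT) = 4·e^(−0.11913) + 6·e^(−4.2826) + 1·e^(−4.9091) = 3.5508 + 0.082840 + 0.0073791 = 3.6410.
P₁ = g₁ e^(−E₁/kT) / Z = 0.082840/3.6410 = 0.0228.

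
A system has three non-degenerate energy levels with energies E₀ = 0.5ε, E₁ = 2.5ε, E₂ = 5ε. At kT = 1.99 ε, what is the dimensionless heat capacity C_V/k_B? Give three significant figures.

Eᵢ/kT = 0.25126, 1.2563, 2.5126.
Z = Σ e^(−Eᵢ/kT) = e^(−0.25126) + e^(−1.2563) + e^(−2.5126) = 0.77782 + 0.28471 + 0.081057 = 1.1436.
⟨E⟩ = 1.3169 ε, ⟨E²⟩ = 3.4980 ε².
C_V/k_B = (⟨E²⟩ − ⟨E⟩²)/(kT)² = (3.4980 − 1.7342)/3.9601 = 0.445.

0.445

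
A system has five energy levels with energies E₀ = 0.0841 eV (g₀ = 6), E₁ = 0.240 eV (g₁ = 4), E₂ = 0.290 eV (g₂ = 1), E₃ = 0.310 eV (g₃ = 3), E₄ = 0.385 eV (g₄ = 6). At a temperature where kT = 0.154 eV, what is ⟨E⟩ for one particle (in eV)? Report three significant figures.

0.159 eV

Eᵢ/kT = 0.54610, 1.5584, 1.8831, 2.0130, 2.5000.
Z = Σ gᵢe^(−Eᵢ/kT) = 6·e^(−0.54610) + 4·e^(−1.5584) + 1·e^(−1.8831) + 3·e^(−2.0130) + 6·e^(−2.5000) = 3.4752 + 0.84189 + 0.15212 + 0.40076 + 0.49251 = 5.3625.
⟨E⟩ = Σ Eᵢ gᵢe^(−Eᵢ/kT) / Z = (0.0841·3.4752 + 0.240·0.84189 + 0.290·0.15212 + 0.310·0.40076 + 0.385·0.49251) / 5.3625 = 0.159 eV.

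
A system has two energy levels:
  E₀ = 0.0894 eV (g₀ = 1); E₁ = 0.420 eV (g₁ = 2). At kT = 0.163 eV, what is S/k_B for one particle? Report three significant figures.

0.656

Eᵢ/kT = 0.54847, 2.5767.
Z = Σ gᵢe^(−Eᵢ/kT) = 1·e^(−0.54847) + 2·e^(−2.5767) = 0.57783 + 0.15205 = 0.72988.
⟨E⟩ = Σ EᵢPᵢ = 0.15827 eV.
S/k_B = ln Z + ⟨E⟩/kT = ln(0.72988) + 0.15827/0.163 = -0.31488 + 0.97098 = 0.656.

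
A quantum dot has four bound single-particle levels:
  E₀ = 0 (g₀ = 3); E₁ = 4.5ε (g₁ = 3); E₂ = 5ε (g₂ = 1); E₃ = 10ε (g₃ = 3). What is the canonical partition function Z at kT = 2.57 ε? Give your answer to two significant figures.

Z = 3.7

Eᵢ/kT = 0, 1.751, 1.946, 3.891.
Z = Σ gᵢe^(−Eᵢ/kT) = 3·e^(−0) + 3·e^(−1.751) + 1·e^(−1.946) + 3·e^(−3.891) = 3.000 + 0.5208 + 0.1428 + 0.06127 = 3.725.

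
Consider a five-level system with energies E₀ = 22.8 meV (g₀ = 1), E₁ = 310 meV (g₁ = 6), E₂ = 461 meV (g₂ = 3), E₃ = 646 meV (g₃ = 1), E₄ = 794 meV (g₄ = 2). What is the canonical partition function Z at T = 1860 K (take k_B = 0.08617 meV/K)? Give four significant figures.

Z = 1.936

k_BT = 0.08617 × 1860 K = 160.276 meV.
Eᵢ/kT = 0.142255, 1.93416, 2.87629, 4.03055, 4.95395.
Z = Σ gᵢe^(−Eᵢ/kT) = 1·e^(−0.142255) + 6·e^(−1.93416) + 3·e^(−2.87629) + 1·e^(−4.03055) + 2·e^(−4.95395) = 0.867400 + 0.867274 + 0.169030 + 0.0177646 + 0.0141110 = 1.93558.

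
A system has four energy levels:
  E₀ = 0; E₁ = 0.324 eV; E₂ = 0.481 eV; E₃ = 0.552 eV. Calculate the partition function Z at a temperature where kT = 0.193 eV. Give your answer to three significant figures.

Eᵢ/kT = 0, 1.6788, 2.4922, 2.8601.
Z = Σ e^(−Eᵢ/kT) = e^(−0) + e^(−1.6788) + e^(−2.4922) + e^(−2.8601) = 1.0000 + 0.18660 + 0.082728 + 0.057263 = 1.3266.

Z = 1.33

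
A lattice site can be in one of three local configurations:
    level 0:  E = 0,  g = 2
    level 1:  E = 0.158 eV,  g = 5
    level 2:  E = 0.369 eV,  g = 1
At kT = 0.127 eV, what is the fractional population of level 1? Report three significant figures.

Eᵢ/kT = 0, 1.2441, 2.9055.
Z = Σ gᵢe^(−Eᵢ/kT) = 2·e^(−0) + 5·e^(−1.2441) + 1·e^(−2.9055) = 2.0000 + 1.4410 + 0.054721 = 3.4957.
P₁ = g₁ e^(−E₁/kT) / Z = 1.4410/3.4957 = 0.412.

0.412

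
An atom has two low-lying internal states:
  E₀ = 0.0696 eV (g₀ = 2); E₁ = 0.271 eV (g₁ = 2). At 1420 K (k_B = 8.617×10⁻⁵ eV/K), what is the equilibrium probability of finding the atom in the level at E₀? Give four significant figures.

k_BT = 8.617×10⁻⁵ × 1420 K = 0.122361 eV.
Eᵢ/kT = 0.568809, 2.21476.
Z = Σ gᵢe^(−Eᵢ/kT) = 2·e^(−0.568809) + 2·e^(−2.21476) = 1.13240 + 0.218359 = 1.35076.
P₀ = g₀ e^(−E₀/kT) / Z = 1.13240/1.35076 = 0.8383.

0.8383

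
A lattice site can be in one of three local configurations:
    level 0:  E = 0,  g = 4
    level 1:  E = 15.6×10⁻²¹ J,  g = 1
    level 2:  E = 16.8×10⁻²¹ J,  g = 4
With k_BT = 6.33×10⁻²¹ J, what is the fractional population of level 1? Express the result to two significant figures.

Eᵢ/kT = 0, 2.464, 2.654.
Z = Σ gᵢe^(−Eᵢ/kT) = 4·e^(−0) + 1·e^(−2.464) + 4·e^(−2.654) = 4.000 + 0.08509 + 0.2815 = 4.367.
P₁ = g₁ e^(−E₁/kT) / Z = 0.08509/4.367 = 0.019.

0.019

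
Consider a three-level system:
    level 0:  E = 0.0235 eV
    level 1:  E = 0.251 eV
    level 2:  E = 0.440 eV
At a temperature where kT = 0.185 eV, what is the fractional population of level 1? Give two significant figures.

0.21

Eᵢ/kT = 0.1270, 1.357, 2.378.
Z = Σ e^(−Eᵢ/kT) = e^(−0.1270) + e^(−1.357) + e^(−2.378) = 0.8807 + 0.2574 + 0.09274 = 1.231.
P₁ = e^(−E₁/kT) / Z = 0.2574/1.231 = 0.21.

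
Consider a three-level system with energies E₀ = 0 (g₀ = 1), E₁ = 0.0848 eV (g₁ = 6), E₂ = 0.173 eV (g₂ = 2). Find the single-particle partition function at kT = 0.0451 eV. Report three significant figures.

Z = 1.96

Eᵢ/kT = 0, 1.8803, 3.8359.
Z = Σ gᵢe^(−Eᵢ/kT) = 1·e^(−0) + 6·e^(−1.8803) + 2·e^(−3.8359) = 1.0000 + 0.91527 + 0.043164 = 1.9584.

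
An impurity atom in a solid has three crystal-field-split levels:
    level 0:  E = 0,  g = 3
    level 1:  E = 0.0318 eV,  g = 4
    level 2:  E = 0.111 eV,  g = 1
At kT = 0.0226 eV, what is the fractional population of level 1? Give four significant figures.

0.2457

Eᵢ/kT = 0, 1.40708, 4.91150.
Z = Σ gᵢe^(−Eᵢ/kT) = 3·e^(−0) + 4·e^(−1.40708) + 1·e^(−4.91150) = 3.00000 + 0.979429 + 0.00736144 = 3.98679.
P₁ = g₁ e^(−E₁/kT) / Z = 0.979429/3.98679 = 0.2457.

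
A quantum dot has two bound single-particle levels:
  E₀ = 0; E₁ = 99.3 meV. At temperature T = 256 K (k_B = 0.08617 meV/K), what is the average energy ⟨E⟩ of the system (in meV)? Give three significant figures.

1.09 meV

k_BT = 0.08617 × 256 K = 22.060 meV.
Eᵢ/kT = 0, 4.5014.
Z = Σ e^(−Eᵢ/kT) = e^(−0) + e^(−4.5014) = 1.0000 + 0.011093 = 1.0111.
⟨E⟩ = Σ Eᵢ e^(−Eᵢ/kT) / Z = (0·1.0000 + 99.3·0.011093) / 1.0111 = 1.09 meV.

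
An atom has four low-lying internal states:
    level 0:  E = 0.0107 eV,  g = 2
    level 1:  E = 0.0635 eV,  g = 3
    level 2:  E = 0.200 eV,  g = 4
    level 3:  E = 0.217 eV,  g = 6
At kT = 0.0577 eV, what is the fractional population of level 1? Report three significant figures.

0.341

Eᵢ/kT = 0.18544, 1.1005, 3.4662, 3.7608.
Z = Σ gᵢe^(−Eᵢ/kT) = 2·e^(−0.18544) + 3·e^(−1.1005) + 4·e^(−3.4662) + 6·e^(−3.7608) = 1.6615 + 0.99811 + 0.12494 + 0.13959 = 2.9241.
P₁ = g₁ e^(−E₁/kT) / Z = 0.99811/2.9241 = 0.341.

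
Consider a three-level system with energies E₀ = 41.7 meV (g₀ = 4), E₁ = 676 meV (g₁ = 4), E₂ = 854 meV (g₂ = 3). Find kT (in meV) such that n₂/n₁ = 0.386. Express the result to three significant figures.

268 meV

n₂/n₁ = (g₂/g₁) exp[−(E₂−E₁)/kT] = 0.386.
⇒ (E₂−E₁)/kT = ln((3/4)/0.386) = ln(1.9430) = 0.66423.
kT = 178 meV / 0.66423 = 268 meV.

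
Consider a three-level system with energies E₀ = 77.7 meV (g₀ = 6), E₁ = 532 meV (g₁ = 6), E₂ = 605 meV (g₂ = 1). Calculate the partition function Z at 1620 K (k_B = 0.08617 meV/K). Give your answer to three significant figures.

Z = 3.58

k_BT = 0.08617 × 1620 K = 139.60 meV.
Eᵢ/kT = 0.55659, 3.8109, 4.3338.
Z = Σ gᵢe^(−Eᵢ/kT) = 6·e^(−0.55659) + 6·e^(−3.8109) + 1·e^(−4.3338) = 3.4390 + 0.13277 + 0.013118 = 3.5849.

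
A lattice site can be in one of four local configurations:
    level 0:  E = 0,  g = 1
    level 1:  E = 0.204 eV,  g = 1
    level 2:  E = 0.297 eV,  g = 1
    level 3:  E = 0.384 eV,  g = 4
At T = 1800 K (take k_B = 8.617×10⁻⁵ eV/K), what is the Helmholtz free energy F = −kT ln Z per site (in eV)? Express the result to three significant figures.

-0.0870 eV

k_BT = 8.617×10⁻⁵ × 1800 K = 0.15511 eV.
Eᵢ/kT = 0, 1.3152, 1.9148, 2.4757.
Z = Σ gᵢe^(−Eᵢ/kT) = 1·e^(−0) + 1·e^(−1.3152) + 1·e^(−1.9148) + 4·e^(−2.4757) = 1.0000 + 0.26842 + 0.14737 + 0.33642 = 1.7522.
F = −kT ln Z = −0.15511 × ln(1.7522) = −0.15511 × 0.56087 = -0.0870 eV.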